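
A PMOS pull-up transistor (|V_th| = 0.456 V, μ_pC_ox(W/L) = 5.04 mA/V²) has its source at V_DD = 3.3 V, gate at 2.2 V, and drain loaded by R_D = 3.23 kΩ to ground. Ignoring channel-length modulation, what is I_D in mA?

V_SG = V_DD − V_G = 3.3 − 2.2 = 1.1 V, so V_ov = 1.1 − 0.456 = 0.644 V.
Assume saturation: I_D = ½ k_p V_ov² = 0.5 × 5.04 × 0.644² = 1.05 mA, giving V_SD = V_DD − I_D R_D = 3.3 − 1.05 × 3.23 = -0.0758 V.
But -0.0758 V < V_ov = 0.644 V, so the device is actually in triode.
In triode I_D = k_p[V_ov V_SD − ½ V_SD²] and I_D = (V_DD − V_SD)/R_D. Equating: 8.14 V_SD² − 11.48 V_SD + 3.3 = 0, giving V_SD = 0.402 V (the root below V_ov).
I_D = (3.3 − 0.402) / 3.23 = 0.897 mA.

I_D = 0.897 mA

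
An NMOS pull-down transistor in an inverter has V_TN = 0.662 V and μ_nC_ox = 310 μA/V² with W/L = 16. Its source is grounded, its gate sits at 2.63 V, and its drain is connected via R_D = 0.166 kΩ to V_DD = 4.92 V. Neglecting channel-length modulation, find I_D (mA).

I_D = 9.61 mA

V_GS = V_G = 2.63 V, so V_ov = 2.63 − 0.662 = 1.97 V.
k_n = μ_nC_ox · (W/L) = 4.96 mA/V².
Assume saturation: I_D = ½ k_n V_ov² = 0.5 × 4.96 × 1.97² = 9.61 mA, giving V_DS = V_DD − I_D R_D = 4.92 − 9.61 × 0.166 = 3.33 V.
V_DS = 3.33 V ≥ V_ov = 1.97 V, confirming saturation.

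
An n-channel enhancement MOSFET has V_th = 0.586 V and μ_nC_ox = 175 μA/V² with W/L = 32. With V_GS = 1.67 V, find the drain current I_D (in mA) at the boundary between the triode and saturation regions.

At the boundary V_DS = V_ov = V_GS − V_th = 1.67 − 0.586 = 1.08 V.
k_n = μ_nC_ox · (W/L) = 5.6 mA/V².
I_D = ½ k_n V_ov² = 0.5 × 5.6 × 1.08² = 3.29 mA.

I_D = 3.29 mA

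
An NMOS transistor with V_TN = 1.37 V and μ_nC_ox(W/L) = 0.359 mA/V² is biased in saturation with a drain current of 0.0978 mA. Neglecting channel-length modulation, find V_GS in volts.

V_GS = 2.11 V

In saturation I_D = ½ k_n (V_GS − V_TN)², so V_GS − V_TN = √(2 I_D / k_n) = √(2 × 0.0978 / 0.359) = 0.738 V.
V_GS = 1.37 + 0.738 = 2.11 V.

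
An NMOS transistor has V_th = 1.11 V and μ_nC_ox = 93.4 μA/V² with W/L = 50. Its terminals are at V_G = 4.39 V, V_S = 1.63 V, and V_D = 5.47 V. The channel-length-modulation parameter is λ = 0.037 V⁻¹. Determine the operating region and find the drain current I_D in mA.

V_GS = V_G − V_S = 4.39 − 1.63 = 2.76 V; V_DS = V_D − V_S = 5.47 − 1.63 = 3.84 V.
k_n = μ_nC_ox · (W/L) = 4.67 mA/V².
V_ov = V_GS − V_th = 2.76 − 1.11 = 1.65 V.
Since V_DS = 3.84 V ≥ V_ov = 1.65 V, the device is in saturation.
I_D = ½ k_n V_ov² (1 + λ V_DS) = 0.5 × 4.67 × 1.65² × (1 + 0.037 × 3.84) = 7.26 mA.

Saturation; I_D = 7.26 mA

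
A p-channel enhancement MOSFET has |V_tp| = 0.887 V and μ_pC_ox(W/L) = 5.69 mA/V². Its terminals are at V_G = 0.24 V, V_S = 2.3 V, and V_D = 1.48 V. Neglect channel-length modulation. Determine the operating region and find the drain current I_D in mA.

Triode; I_D = 3.56 mA

V_SG = V_S − V_G = 2.3 − 0.24 = 2.06 V; V_SD = V_S − V_D = 2.3 − 1.48 = 0.82 V.
V_ov = V_SG − |V_tp| = 2.06 − 0.887 = 1.17 V.
Since V_SD = 0.82 V < V_ov = 1.17 V, the device is in the triode region.
I_D = k_p [V_ov · V_SD − ½ V_SD²] = 5.69 × [1.17 × 0.82 − 0.5 × 0.82²] = 3.56 mA.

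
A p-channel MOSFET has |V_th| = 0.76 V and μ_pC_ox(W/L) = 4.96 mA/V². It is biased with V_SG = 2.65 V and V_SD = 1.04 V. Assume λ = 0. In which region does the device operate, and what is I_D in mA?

V_ov = V_SG − |V_th| = 2.65 − 0.76 = 1.89 V.
Since V_SD = 1.04 V < V_ov = 1.89 V, the device is in the triode region.
I_D = k_p [V_ov · V_SD − ½ V_SD²] = 4.96 × [1.89 × 1.04 − 0.5 × 1.04²] = 7.07 mA.

Triode; I_D = 7.07 mA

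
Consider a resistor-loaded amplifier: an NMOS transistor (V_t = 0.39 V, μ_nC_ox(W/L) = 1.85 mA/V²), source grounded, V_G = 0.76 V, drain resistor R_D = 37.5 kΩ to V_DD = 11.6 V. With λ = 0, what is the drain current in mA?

V_GS = V_G = 0.76 V, so V_ov = 0.76 − 0.39 = 0.37 V.
Assume saturation: I_D = ½ k_n V_ov² = 0.5 × 1.85 × 0.37² = 0.127 mA, giving V_DS = V_DD − I_D R_D = 11.6 − 0.127 × 37.5 = 6.85 V.
V_DS = 6.85 V ≥ V_ov = 0.37 V, confirming saturation.

I_D = 0.127 mA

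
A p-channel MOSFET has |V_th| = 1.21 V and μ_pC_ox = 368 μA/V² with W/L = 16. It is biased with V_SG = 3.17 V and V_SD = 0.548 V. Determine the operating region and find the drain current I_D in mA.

k_p = μ_pC_ox · (W/L) = 5.888 mA/V².
V_ov = V_SG − |V_th| = 3.17 − 1.21 = 1.96 V.
Since V_SD = 0.548 V < V_ov = 1.96 V, the device is in the triode region.
I_D = k_p [V_ov · V_SD − ½ V_SD²] = 5.888 × [1.96 × 0.548 − 0.5 × 0.548²] = 5.44 mA.

Triode; I_D = 5.44 mA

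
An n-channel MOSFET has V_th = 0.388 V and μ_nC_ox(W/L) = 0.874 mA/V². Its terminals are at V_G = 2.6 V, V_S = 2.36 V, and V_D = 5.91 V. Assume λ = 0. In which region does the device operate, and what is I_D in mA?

Cutoff; I_D = 0 mA

V_GS = V_G − V_S = 2.6 − 2.36 = 0.24 V; V_DS = V_D − V_S = 5.91 − 2.36 = 3.55 V.
V_GS = 0.24 V < V_th = 0.388 V, so the transistor is in cutoff.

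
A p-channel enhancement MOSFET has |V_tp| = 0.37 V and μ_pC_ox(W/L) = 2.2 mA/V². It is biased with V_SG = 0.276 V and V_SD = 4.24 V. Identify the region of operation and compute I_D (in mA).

Cutoff; I_D = 0 mA

V_SG = 0.276 V < |V_tp| = 0.37 V, so the transistor is in cutoff.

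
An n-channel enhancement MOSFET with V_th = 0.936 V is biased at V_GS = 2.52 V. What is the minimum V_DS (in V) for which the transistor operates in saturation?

V_DS,sat = 1.58 V

The boundary between triode and saturation is V_DS = V_GS − V_th = V_ov.
V_ov = 2.52 − 0.936 = 1.58 V.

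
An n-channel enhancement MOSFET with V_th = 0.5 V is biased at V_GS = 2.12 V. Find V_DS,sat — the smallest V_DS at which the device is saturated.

V_DS,sat = 1.62 V

The boundary between triode and saturation is V_DS = V_GS − V_th = V_ov.
V_ov = 2.12 − 0.5 = 1.62 V.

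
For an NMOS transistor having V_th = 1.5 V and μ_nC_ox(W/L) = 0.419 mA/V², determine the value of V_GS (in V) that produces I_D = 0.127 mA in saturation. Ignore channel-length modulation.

V_GS = 2.28 V

In saturation I_D = ½ k_n (V_GS − V_th)², so V_GS − V_th = √(2 I_D / k_n) = √(2 × 0.127 / 0.419) = 0.779 V.
V_GS = 1.5 + 0.779 = 2.28 V.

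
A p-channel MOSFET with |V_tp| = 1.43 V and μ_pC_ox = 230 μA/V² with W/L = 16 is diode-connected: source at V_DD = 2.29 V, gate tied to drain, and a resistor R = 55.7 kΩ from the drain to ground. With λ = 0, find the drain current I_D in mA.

With gate tied to drain, V_SG = V_SD ≥ V_SG − |V_tp|, so the device is in saturation.
k_p = μ_pC_ox · (W/L) = 3.68 mA/V².
KCL at the drain: ½ k_p (V_SG − |V_tp|)² = (V_DD − V_SG)/R.
Let x = V_SG − 1.43. Then 102 x² + x − 0.86 = 0, giving x = 0.0869 V (positive root), so V_SG = 1.52 V.
I_D = (V_DD − V_SG)/R = (2.29 − 1.52) / 55.7 = 0.0139 mA.

I_D = 0.0139 mA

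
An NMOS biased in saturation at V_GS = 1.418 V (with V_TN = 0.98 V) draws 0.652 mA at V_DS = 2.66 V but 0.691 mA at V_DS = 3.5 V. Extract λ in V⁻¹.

With V_GS fixed, I_D ∝ (1 + λ V_DS) in saturation, so I_D2/I_D1 = (1 + λ V_DS2)/(1 + λ V_DS1).
0.691/0.652 = 1.06 = (1 + 3.5 λ)/(1 + 2.66 λ).
Solving: λ (I_D1 V_DS2 − I_D2 V_DS1) = I_D2 − I_D1, so λ = (0.691 − 0.652) / (0.652 × 3.5 − 0.691 × 2.66) = 0.039 / 0.444 = 0.0878 V⁻¹.

λ = 0.0878 V⁻¹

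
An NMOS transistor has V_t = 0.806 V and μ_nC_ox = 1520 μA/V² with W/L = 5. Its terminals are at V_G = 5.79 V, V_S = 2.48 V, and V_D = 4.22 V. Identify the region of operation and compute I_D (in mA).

Triode; I_D = 21.6 mA

V_GS = V_G − V_S = 5.79 − 2.48 = 3.31 V; V_DS = V_D − V_S = 4.22 − 2.48 = 1.74 V.
k_n = μ_nC_ox · (W/L) = 7.6 mA/V².
V_ov = V_GS − V_t = 3.31 − 0.806 = 2.5 V.
Since V_DS = 1.74 V < V_ov = 2.5 V, the device is in the triode region.
I_D = k_n [V_ov · V_DS − ½ V_DS²] = 7.6 × [2.5 × 1.74 − 0.5 × 1.74²] = 21.6 mA.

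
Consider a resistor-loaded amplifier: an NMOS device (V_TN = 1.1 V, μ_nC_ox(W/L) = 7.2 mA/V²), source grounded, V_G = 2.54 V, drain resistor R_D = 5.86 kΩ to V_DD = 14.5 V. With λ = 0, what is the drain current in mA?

V_GS = V_G = 2.54 V, so V_ov = 2.54 − 1.1 = 1.44 V.
Assume saturation: I_D = ½ k_n V_ov² = 0.5 × 7.2 × 1.44² = 7.46 mA, giving V_DS = V_DD − I_D R_D = 14.5 − 7.46 × 5.86 = -29.2 V.
But -29.2 V < V_ov = 1.44 V, so the device is actually in triode.
In triode I_D = k_n[V_ov V_DS − ½ V_DS²] and I_D = (V_DD − V_DS)/R_D. Equating: 21.1 V_DS² − 61.76 V_DS + 14.5 = 0, giving V_DS = 0.257 V (the root below V_ov).
I_D = (14.5 − 0.257) / 5.86 = 2.43 mA.

I_D = 2.43 mA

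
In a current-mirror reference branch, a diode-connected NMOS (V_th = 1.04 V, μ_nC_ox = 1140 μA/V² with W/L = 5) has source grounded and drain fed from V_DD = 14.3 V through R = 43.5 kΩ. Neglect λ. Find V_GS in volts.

V_GS = 1.36 V

With gate tied to drain, V_GS = V_DS ≥ V_GS − V_th, so the device is in saturation.
k_n = μ_nC_ox · (W/L) = 5.7 mA/V².
KCL at the drain: ½ k_n (V_GS − V_th)² = (V_DD − V_GS)/R.
Let x = V_GS − 1.04. Then 124 x² + x − 13.26 = 0, giving x = 0.323 V (positive root), so V_GS = 1.36 V.
I_D = (V_DD − V_GS)/R = (14.3 − 1.36) / 43.5 = 0.297 mA.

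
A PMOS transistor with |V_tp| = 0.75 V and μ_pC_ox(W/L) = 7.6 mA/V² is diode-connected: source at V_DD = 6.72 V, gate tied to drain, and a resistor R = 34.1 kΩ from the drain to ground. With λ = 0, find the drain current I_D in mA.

I_D = 0.169 mA

With gate tied to drain, V_SG = V_SD ≥ V_SG − |V_tp|, so the device is in saturation.
KCL at the drain: ½ k_p (V_SG − |V_tp|)² = (V_DD − V_SG)/R.
Let x = V_SG − 0.75. Then 130 x² + x − 5.97 = 0, giving x = 0.211 V (positive root), so V_SG = 0.961 V.
I_D = (V_DD − V_SG)/R = (6.72 − 0.961) / 34.1 = 0.169 mA.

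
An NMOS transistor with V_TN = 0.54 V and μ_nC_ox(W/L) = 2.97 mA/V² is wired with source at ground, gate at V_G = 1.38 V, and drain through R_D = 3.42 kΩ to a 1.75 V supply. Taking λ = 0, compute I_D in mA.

I_D = 0.451 mA

V_GS = V_G = 1.38 V, so V_ov = 1.38 − 0.54 = 0.84 V.
Assume saturation: I_D = ½ k_n V_ov² = 0.5 × 2.97 × 0.84² = 1.05 mA, giving V_DS = V_DD − I_D R_D = 1.75 − 1.05 × 3.42 = -1.83 V.
But -1.83 V < V_ov = 0.84 V, so the device is actually in triode.
In triode I_D = k_n[V_ov V_DS − ½ V_DS²] and I_D = (V_DD − V_DS)/R_D. Equating: 5.08 V_DS² − 9.532 V_DS + 1.75 = 0, giving V_DS = 0.206 V (the root below V_ov).
I_D = (1.75 − 0.206) / 3.42 = 0.451 mA.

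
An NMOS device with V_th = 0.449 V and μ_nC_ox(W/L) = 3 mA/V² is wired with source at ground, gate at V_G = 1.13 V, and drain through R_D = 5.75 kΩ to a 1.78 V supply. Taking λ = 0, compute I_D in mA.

V_GS = V_G = 1.13 V, so V_ov = 1.13 − 0.449 = 0.681 V.
Assume saturation: I_D = ½ k_n V_ov² = 0.5 × 3 × 0.681² = 0.696 mA, giving V_DS = V_DD − I_D R_D = 1.78 − 0.696 × 5.75 = -2.22 V.
But -2.22 V < V_ov = 0.681 V, so the device is actually in triode.
In triode I_D = k_n[V_ov V_DS − ½ V_DS²] and I_D = (V_DD − V_DS)/R_D. Equating: 8.62 V_DS² − 12.75 V_DS + 1.78 = 0, giving V_DS = 0.156 V (the root below V_ov).
I_D = (1.78 − 0.156) / 5.75 = 0.282 mA.

I_D = 0.282 mA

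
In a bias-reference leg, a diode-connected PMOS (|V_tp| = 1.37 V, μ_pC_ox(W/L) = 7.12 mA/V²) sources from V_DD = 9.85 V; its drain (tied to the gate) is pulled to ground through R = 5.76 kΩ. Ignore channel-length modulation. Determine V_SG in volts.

V_SG = 1.99 V

With gate tied to drain, V_SG = V_SD ≥ V_SG − |V_tp|, so the device is in saturation.
KCL at the drain: ½ k_p (V_SG − |V_tp|)² = (V_DD − V_SG)/R.
Let x = V_SG − 1.37. Then 20.5 x² + x − 8.48 = 0, giving x = 0.619 V (positive root), so V_SG = 1.99 V.
I_D = (V_DD − V_SG)/R = (9.85 − 1.99) / 5.76 = 1.36 mA.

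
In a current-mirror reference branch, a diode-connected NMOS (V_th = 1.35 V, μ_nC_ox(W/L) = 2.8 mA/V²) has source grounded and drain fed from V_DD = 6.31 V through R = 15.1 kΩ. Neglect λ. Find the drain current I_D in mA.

I_D = 0.298 mA

With gate tied to drain, V_GS = V_DS ≥ V_GS − V_th, so the device is in saturation.
KCL at the drain: ½ k_n (V_GS − V_th)² = (V_DD − V_GS)/R.
Let x = V_GS − 1.35. Then 21.1 x² + x − 4.96 = 0, giving x = 0.461 V (positive root), so V_GS = 1.81 V.
I_D = (V_DD − V_GS)/R = (6.31 − 1.81) / 15.1 = 0.298 mA.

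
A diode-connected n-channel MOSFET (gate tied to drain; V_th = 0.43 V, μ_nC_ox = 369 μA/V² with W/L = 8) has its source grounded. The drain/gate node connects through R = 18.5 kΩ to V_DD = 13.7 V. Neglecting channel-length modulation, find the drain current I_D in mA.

I_D = 0.681 mA

With gate tied to drain, V_GS = V_DS ≥ V_GS − V_th, so the device is in saturation.
k_n = μ_nC_ox · (W/L) = 2.952 mA/V².
KCL at the drain: ½ k_n (V_GS − V_th)² = (V_DD − V_GS)/R.
Let x = V_GS − 0.43. Then 27.3 x² + x − 13.27 = 0, giving x = 0.679 V (positive root), so V_GS = 1.11 V.
I_D = (V_DD − V_GS)/R = (13.7 − 1.11) / 18.5 = 0.681 mA.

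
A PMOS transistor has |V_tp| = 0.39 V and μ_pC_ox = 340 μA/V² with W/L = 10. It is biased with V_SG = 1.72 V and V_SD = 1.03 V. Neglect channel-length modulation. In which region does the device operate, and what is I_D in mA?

k_p = μ_pC_ox · (W/L) = 3.4 mA/V².
V_ov = V_SG − |V_tp| = 1.72 − 0.39 = 1.33 V.
Since V_SD = 1.03 V < V_ov = 1.33 V, the device is in the triode region.
I_D = k_p [V_ov · V_SD − ½ V_SD²] = 3.4 × [1.33 × 1.03 − 0.5 × 1.03²] = 2.85 mA.

Triode; I_D = 2.85 mA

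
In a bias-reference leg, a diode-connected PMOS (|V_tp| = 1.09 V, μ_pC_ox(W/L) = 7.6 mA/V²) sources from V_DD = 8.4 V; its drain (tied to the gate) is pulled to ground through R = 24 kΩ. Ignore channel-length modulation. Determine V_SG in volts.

V_SG = 1.37 V

With gate tied to drain, V_SG = V_SD ≥ V_SG − |V_tp|, so the device is in saturation.
KCL at the drain: ½ k_p (V_SG − |V_tp|)² = (V_DD − V_SG)/R.
Let x = V_SG − 1.09. Then 91.2 x² + x − 7.31 = 0, giving x = 0.278 V (positive root), so V_SG = 1.37 V.
I_D = (V_DD − V_SG)/R = (8.4 − 1.37) / 24 = 0.293 mA.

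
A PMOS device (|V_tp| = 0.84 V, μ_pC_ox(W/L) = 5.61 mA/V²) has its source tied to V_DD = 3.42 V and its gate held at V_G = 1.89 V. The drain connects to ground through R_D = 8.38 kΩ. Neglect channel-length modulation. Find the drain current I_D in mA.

V_SG = V_DD − V_G = 3.42 − 1.89 = 1.53 V, so V_ov = 1.53 − 0.84 = 0.69 V.
Assume saturation: I_D = ½ k_p V_ov² = 0.5 × 5.61 × 0.69² = 1.34 mA, giving V_SD = V_DD − I_D R_D = 3.42 − 1.34 × 8.38 = -7.77 V.
But -7.77 V < V_ov = 0.69 V, so the device is actually in triode.
In triode I_D = k_p[V_ov V_SD − ½ V_SD²] and I_D = (V_DD − V_SD)/R_D. Equating: 23.5 V_SD² − 33.44 V_SD + 3.42 = 0, giving V_SD = 0.111 V (the root below V_ov).
I_D = (3.42 − 0.111) / 8.38 = 0.395 mA.

I_D = 0.395 mA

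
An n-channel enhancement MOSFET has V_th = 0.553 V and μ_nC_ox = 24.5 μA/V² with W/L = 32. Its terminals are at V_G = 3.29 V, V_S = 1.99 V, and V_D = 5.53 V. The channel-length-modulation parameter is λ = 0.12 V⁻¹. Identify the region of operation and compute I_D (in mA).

V_GS = V_G − V_S = 3.29 − 1.99 = 1.3 V; V_DS = V_D − V_S = 5.53 − 1.99 = 3.54 V.
k_n = μ_nC_ox · (W/L) = 0.784 mA/V².
V_ov = V_GS − V_th = 1.3 − 0.553 = 0.747 V.
Since V_DS = 3.54 V ≥ V_ov = 0.747 V, the device is in saturation.
I_D = ½ k_n V_ov² (1 + λ V_DS) = 0.5 × 0.784 × 0.747² × (1 + 0.12 × 3.54) = 0.312 mA.

Saturation; I_D = 0.312 mA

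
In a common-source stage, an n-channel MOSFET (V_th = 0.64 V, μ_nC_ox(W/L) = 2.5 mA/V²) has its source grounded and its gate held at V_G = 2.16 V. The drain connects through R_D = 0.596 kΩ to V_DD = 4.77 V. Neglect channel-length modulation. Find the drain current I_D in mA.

I_D = 2.89 mA

V_GS = V_G = 2.16 V, so V_ov = 2.16 − 0.64 = 1.52 V.
Assume saturation: I_D = ½ k_n V_ov² = 0.5 × 2.5 × 1.52² = 2.89 mA, giving V_DS = V_DD − I_D R_D = 4.77 − 2.89 × 0.596 = 3.05 V.
V_DS = 3.05 V ≥ V_ov = 1.52 V, confirming saturation.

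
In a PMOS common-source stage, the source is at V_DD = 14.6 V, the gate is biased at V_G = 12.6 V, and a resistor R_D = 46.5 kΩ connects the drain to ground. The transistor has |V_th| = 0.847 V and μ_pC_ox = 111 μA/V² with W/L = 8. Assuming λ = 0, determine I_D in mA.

V_SG = V_DD − V_G = 14.6 − 12.6 = 2 V, so V_ov = 2 − 0.847 = 1.15 V.
k_p = μ_pC_ox · (W/L) = 0.888 mA/V².
Assume saturation: I_D = ½ k_p V_ov² = 0.5 × 0.888 × 1.15² = 0.59 mA, giving V_SD = V_DD − I_D R_D = 14.6 − 0.59 × 46.5 = -12.8 V.
But -12.8 V < V_ov = 1.15 V, so the device is actually in triode.
In triode I_D = k_p[V_ov V_SD − ½ V_SD²] and I_D = (V_DD − V_SD)/R_D. Equating: 20.6 V_SD² − 48.61 V_SD + 14.6 = 0, giving V_SD = 0.353 V (the root below V_ov).
I_D = (14.6 − 0.353) / 46.5 = 0.306 mA.

I_D = 0.306 mA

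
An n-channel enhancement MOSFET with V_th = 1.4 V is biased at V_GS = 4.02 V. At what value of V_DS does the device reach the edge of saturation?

V_DS,sat = 2.62 V

The boundary between triode and saturation is V_DS = V_GS − V_th = V_ov.
V_ov = 4.02 − 1.4 = 2.62 V.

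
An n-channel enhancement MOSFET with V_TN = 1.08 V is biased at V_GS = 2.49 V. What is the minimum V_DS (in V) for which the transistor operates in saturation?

V_DS,sat = 1.41 V

The boundary between triode and saturation is V_DS = V_GS − V_TN = V_ov.
V_ov = 2.49 − 1.08 = 1.41 V.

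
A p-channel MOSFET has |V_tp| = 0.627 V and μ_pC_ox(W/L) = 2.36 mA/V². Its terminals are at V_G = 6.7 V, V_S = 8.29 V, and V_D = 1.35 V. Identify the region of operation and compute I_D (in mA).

Saturation; I_D = 1.09 mA

V_SG = V_S − V_G = 8.29 − 6.7 = 1.59 V; V_SD = V_S − V_D = 8.29 − 1.35 = 6.94 V.
V_ov = V_SG − |V_tp| = 1.59 − 0.627 = 0.963 V.
Since V_SD = 6.94 V ≥ V_ov = 0.963 V, the device is in saturation.
I_D = ½ k_p V_ov² = 0.5 × 2.36 × 0.963² = 1.09 mA.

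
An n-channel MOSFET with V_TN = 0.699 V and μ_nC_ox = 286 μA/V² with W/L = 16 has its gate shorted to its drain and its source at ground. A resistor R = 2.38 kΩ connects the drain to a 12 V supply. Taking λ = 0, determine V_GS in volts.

With gate tied to drain, V_GS = V_DS ≥ V_GS − V_TN, so the device is in saturation.
k_n = μ_nC_ox · (W/L) = 4.576 mA/V².
KCL at the drain: ½ k_n (V_GS − V_TN)² = (V_DD − V_GS)/R.
Let x = V_GS − 0.699. Then 5.45 x² + x − 11.3 = 0, giving x = 1.35 V (positive root), so V_GS = 2.05 V.
I_D = (V_DD − V_GS)/R = (12 − 2.05) / 2.38 = 4.18 mA.

V_GS = 2.05 V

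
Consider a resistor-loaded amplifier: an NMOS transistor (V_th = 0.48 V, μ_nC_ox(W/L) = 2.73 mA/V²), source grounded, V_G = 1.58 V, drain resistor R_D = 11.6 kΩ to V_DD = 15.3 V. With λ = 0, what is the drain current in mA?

V_GS = V_G = 1.58 V, so V_ov = 1.58 − 0.48 = 1.1 V.
Assume saturation: I_D = ½ k_n V_ov² = 0.5 × 2.73 × 1.1² = 1.65 mA, giving V_DS = V_DD − I_D R_D = 15.3 − 1.65 × 11.6 = -3.86 V.
But -3.86 V < V_ov = 1.1 V, so the device is actually in triode.
In triode I_D = k_n[V_ov V_DS − ½ V_DS²] and I_D = (V_DD − V_DS)/R_D. Equating: 15.8 V_DS² − 35.83 V_DS + 15.3 = 0, giving V_DS = 0.571 V (the root below V_ov).
I_D = (15.3 − 0.571) / 11.6 = 1.27 mA.

I_D = 1.27 mA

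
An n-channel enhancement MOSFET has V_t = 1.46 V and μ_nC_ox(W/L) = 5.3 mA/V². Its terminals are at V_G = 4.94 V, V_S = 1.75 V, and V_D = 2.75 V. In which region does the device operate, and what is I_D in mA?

Triode; I_D = 6.52 mA

V_GS = V_G − V_S = 4.94 − 1.75 = 3.19 V; V_DS = V_D − V_S = 2.75 − 1.75 = 1 V.
V_ov = V_GS − V_t = 3.19 − 1.46 = 1.73 V.
Since V_DS = 1 V < V_ov = 1.73 V, the device is in the triode region.
I_D = k_n [V_ov · V_DS − ½ V_DS²] = 5.3 × [1.73 × 1 − 0.5 × 1²] = 6.52 mA.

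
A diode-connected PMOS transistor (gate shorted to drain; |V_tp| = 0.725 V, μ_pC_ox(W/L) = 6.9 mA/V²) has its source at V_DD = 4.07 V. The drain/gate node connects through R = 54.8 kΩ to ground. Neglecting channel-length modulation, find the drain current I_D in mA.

With gate tied to drain, V_SG = V_SD ≥ V_SG − |V_tp|, so the device is in saturation.
KCL at the drain: ½ k_p (V_SG − |V_tp|)² = (V_DD − V_SG)/R.
Let x = V_SG − 0.725. Then 189 x² + x − 3.345 = 0, giving x = 0.13 V (positive root), so V_SG = 0.855 V.
I_D = (V_DD − V_SG)/R = (4.07 − 0.855) / 54.8 = 0.0587 mA.

I_D = 0.0587 mA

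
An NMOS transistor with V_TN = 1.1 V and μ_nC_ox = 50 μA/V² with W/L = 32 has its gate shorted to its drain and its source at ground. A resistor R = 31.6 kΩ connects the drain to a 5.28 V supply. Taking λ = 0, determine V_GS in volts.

With gate tied to drain, V_GS = V_DS ≥ V_GS − V_TN, so the device is in saturation.
k_n = μ_nC_ox · (W/L) = 1.6 mA/V².
KCL at the drain: ½ k_n (V_GS − V_TN)² = (V_DD − V_GS)/R.
Let x = V_GS − 1.1. Then 25.3 x² + x − 4.18 = 0, giving x = 0.387 V (positive root), so V_GS = 1.49 V.
I_D = (V_DD − V_GS)/R = (5.28 − 1.49) / 31.6 = 0.12 mA.

V_GS = 1.49 V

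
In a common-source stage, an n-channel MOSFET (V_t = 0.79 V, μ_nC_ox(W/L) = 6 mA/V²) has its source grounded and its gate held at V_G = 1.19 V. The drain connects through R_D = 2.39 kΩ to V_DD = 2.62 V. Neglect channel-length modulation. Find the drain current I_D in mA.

I_D = 0.480 mA

V_GS = V_G = 1.19 V, so V_ov = 1.19 − 0.79 = 0.4 V.
Assume saturation: I_D = ½ k_n V_ov² = 0.5 × 6 × 0.4² = 0.48 mA, giving V_DS = V_DD − I_D R_D = 2.62 − 0.48 × 2.39 = 1.47 V.
V_DS = 1.47 V ≥ V_ov = 0.4 V, confirming saturation.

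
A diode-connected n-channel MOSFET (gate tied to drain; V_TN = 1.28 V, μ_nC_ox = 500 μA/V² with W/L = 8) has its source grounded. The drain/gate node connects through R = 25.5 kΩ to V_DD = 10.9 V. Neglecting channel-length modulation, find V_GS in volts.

With gate tied to drain, V_GS = V_DS ≥ V_GS − V_TN, so the device is in saturation.
k_n = μ_nC_ox · (W/L) = 4 mA/V².
KCL at the drain: ½ k_n (V_GS − V_TN)² = (V_DD − V_GS)/R.
Let x = V_GS − 1.28. Then 51 x² + x − 9.62 = 0, giving x = 0.425 V (positive root), so V_GS = 1.7 V.
I_D = (V_DD − V_GS)/R = (10.9 − 1.7) / 25.5 = 0.361 mA.

V_GS = 1.70 V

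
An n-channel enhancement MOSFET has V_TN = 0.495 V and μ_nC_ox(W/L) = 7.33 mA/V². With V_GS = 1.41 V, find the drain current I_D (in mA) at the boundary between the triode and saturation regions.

At the boundary V_DS = V_ov = V_GS − V_TN = 1.41 − 0.495 = 0.915 V.
I_D = ½ k_n V_ov² = 0.5 × 7.33 × 0.915² = 3.07 mA.

I_D = 3.07 mA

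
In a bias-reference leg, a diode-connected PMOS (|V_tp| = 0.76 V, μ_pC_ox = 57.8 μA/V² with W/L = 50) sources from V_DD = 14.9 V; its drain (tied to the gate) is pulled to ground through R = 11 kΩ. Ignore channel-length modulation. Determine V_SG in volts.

With gate tied to drain, V_SG = V_SD ≥ V_SG − |V_tp|, so the device is in saturation.
k_p = μ_pC_ox · (W/L) = 2.89 mA/V².
KCL at the drain: ½ k_p (V_SG − |V_tp|)² = (V_DD − V_SG)/R.
Let x = V_SG − 0.76. Then 15.9 x² + x − 14.14 = 0, giving x = 0.912 V (positive root), so V_SG = 1.67 V.
I_D = (V_DD − V_SG)/R = (14.9 − 1.67) / 11 = 1.2 mA.

V_SG = 1.67 V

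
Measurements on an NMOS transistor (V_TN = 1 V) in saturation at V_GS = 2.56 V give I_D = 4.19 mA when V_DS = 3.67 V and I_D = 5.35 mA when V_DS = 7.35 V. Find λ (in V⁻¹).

λ = 0.104 V⁻¹

With V_GS fixed, I_D ∝ (1 + λ V_DS) in saturation, so I_D2/I_D1 = (1 + λ V_DS2)/(1 + λ V_DS1).
5.35/4.19 = 1.277 = (1 + 7.35 λ)/(1 + 3.67 λ).
Solving: λ (I_D1 V_DS2 − I_D2 V_DS1) = I_D2 − I_D1, so λ = (5.35 − 4.19) / (4.19 × 7.35 − 5.35 × 3.67) = 1.16 / 11.2 = 0.104 V⁻¹.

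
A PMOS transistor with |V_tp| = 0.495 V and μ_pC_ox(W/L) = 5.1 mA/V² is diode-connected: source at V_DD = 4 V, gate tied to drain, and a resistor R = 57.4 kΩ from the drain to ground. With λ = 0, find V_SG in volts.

V_SG = 0.646 V

With gate tied to drain, V_SG = V_SD ≥ V_SG − |V_tp|, so the device is in saturation.
KCL at the drain: ½ k_p (V_SG − |V_tp|)² = (V_DD − V_SG)/R.
Let x = V_SG − 0.495. Then 146 x² + x − 3.505 = 0, giving x = 0.151 V (positive root), so V_SG = 0.646 V.
I_D = (V_DD − V_SG)/R = (4 − 0.646) / 57.4 = 0.0584 mA.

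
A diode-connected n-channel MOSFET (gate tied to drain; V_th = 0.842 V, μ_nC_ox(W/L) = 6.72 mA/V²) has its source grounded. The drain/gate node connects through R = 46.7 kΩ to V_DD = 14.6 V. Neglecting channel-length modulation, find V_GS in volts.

V_GS = 1.13 V

With gate tied to drain, V_GS = V_DS ≥ V_GS − V_th, so the device is in saturation.
KCL at the drain: ½ k_n (V_GS − V_th)² = (V_DD − V_GS)/R.
Let x = V_GS − 0.842. Then 157 x² + x − 13.76 = 0, giving x = 0.293 V (positive root), so V_GS = 1.13 V.
I_D = (V_DD − V_GS)/R = (14.6 − 1.13) / 46.7 = 0.288 mA.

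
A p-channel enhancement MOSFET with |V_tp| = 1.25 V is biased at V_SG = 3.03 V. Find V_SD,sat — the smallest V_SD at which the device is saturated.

The boundary between triode and saturation is V_SD = V_SG − |V_tp| = V_ov.
V_ov = 3.03 − 1.25 = 1.78 V.

V_SD,sat = 1.78 V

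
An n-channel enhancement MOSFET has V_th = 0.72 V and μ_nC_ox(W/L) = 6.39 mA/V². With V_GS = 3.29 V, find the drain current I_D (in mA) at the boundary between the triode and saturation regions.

At the boundary V_DS = V_ov = V_GS − V_th = 3.29 − 0.72 = 2.57 V.
I_D = ½ k_n V_ov² = 0.5 × 6.39 × 2.57² = 21.1 mA.

I_D = 21.1 mA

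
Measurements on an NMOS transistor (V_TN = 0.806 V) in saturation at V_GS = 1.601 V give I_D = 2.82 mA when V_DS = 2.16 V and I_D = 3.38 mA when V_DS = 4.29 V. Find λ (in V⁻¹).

With V_GS fixed, I_D ∝ (1 + λ V_DS) in saturation, so I_D2/I_D1 = (1 + λ V_DS2)/(1 + λ V_DS1).
3.38/2.82 = 1.199 = (1 + 4.29 λ)/(1 + 2.16 λ).
Solving: λ (I_D1 V_DS2 − I_D2 V_DS1) = I_D2 − I_D1, so λ = (3.38 − 2.82) / (2.82 × 4.29 − 3.38 × 2.16) = 0.56 / 4.8 = 0.117 V⁻¹.

λ = 0.117 V⁻¹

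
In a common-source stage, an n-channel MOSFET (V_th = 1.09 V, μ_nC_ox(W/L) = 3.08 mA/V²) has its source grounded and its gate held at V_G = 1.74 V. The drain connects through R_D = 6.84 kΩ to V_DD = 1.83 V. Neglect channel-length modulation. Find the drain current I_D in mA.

I_D = 0.247 mA

V_GS = V_G = 1.74 V, so V_ov = 1.74 − 1.09 = 0.65 V.
Assume saturation: I_D = ½ k_n V_ov² = 0.5 × 3.08 × 0.65² = 0.651 mA, giving V_DS = V_DD − I_D R_D = 1.83 − 0.651 × 6.84 = -2.62 V.
But -2.62 V < V_ov = 0.65 V, so the device is actually in triode.
In triode I_D = k_n[V_ov V_DS − ½ V_DS²] and I_D = (V_DD − V_DS)/R_D. Equating: 10.5 V_DS² − 14.69 V_DS + 1.83 = 0, giving V_DS = 0.138 V (the root below V_ov).
I_D = (1.83 − 0.138) / 6.84 = 0.247 mA.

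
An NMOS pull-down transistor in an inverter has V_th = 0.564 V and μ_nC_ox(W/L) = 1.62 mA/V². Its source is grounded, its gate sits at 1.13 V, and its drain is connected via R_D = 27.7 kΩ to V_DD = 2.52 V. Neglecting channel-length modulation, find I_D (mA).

I_D = 0.0872 mA

V_GS = V_G = 1.13 V, so V_ov = 1.13 − 0.564 = 0.566 V.
Assume saturation: I_D = ½ k_n V_ov² = 0.5 × 1.62 × 0.566² = 0.259 mA, giving V_DS = V_DD − I_D R_D = 2.52 − 0.259 × 27.7 = -4.67 V.
But -4.67 V < V_ov = 0.566 V, so the device is actually in triode.
In triode I_D = k_n[V_ov V_DS − ½ V_DS²] and I_D = (V_DD − V_DS)/R_D. Equating: 22.4 V_DS² − 26.4 V_DS + 2.52 = 0, giving V_DS = 0.105 V (the root below V_ov).
I_D = (2.52 − 0.105) / 27.7 = 0.0872 mA.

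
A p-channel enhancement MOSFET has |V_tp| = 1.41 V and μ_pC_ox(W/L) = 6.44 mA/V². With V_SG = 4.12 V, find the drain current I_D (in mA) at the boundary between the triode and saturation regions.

I_D = 23.6 mA

At the boundary V_SD = V_ov = V_SG − |V_tp| = 4.12 − 1.41 = 2.71 V.
I_D = ½ k_p V_ov² = 0.5 × 6.44 × 2.71² = 23.6 mA.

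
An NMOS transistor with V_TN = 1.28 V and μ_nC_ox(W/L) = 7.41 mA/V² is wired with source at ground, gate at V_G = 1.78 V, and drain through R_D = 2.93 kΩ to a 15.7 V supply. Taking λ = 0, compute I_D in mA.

V_GS = V_G = 1.78 V, so V_ov = 1.78 − 1.28 = 0.5 V.
Assume saturation: I_D = ½ k_n V_ov² = 0.5 × 7.41 × 0.5² = 0.926 mA, giving V_DS = V_DD − I_D R_D = 15.7 − 0.926 × 2.93 = 13 V.
V_DS = 13 V ≥ V_ov = 0.5 V, confirming saturation.

I_D = 0.926 mA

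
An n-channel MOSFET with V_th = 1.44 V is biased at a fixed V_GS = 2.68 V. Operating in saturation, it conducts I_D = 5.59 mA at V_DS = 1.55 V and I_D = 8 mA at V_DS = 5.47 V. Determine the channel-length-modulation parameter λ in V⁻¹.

λ = 0.133 V⁻¹

With V_GS fixed, I_D ∝ (1 + λ V_DS) in saturation, so I_D2/I_D1 = (1 + λ V_DS2)/(1 + λ V_DS1).
8/5.59 = 1.431 = (1 + 5.47 λ)/(1 + 1.55 λ).
Solving: λ (I_D1 V_DS2 − I_D2 V_DS1) = I_D2 − I_D1, so λ = (8 − 5.59) / (5.59 × 5.47 − 8 × 1.55) = 2.41 / 18.2 = 0.133 V⁻¹.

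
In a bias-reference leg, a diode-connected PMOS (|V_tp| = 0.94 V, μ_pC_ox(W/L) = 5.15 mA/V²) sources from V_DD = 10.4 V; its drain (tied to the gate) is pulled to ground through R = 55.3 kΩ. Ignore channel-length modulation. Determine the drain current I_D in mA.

With gate tied to drain, V_SG = V_SD ≥ V_SG − |V_tp|, so the device is in saturation.
KCL at the drain: ½ k_p (V_SG − |V_tp|)² = (V_DD − V_SG)/R.
Let x = V_SG − 0.94. Then 142 x² + x − 9.46 = 0, giving x = 0.254 V (positive root), so V_SG = 1.19 V.
I_D = (V_DD − V_SG)/R = (10.4 − 1.19) / 55.3 = 0.166 mA.

I_D = 0.166 mA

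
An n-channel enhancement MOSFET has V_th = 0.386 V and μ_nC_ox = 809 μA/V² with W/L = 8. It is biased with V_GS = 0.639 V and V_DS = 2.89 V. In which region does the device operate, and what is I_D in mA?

Saturation; I_D = 0.207 mA

k_n = μ_nC_ox · (W/L) = 6.472 mA/V².
V_ov = V_GS − V_th = 0.639 − 0.386 = 0.253 V.
Since V_DS = 2.89 V ≥ V_ov = 0.253 V, the device is in saturation.
I_D = ½ k_n V_ov² = 0.5 × 6.472 × 0.253² = 0.207 mA.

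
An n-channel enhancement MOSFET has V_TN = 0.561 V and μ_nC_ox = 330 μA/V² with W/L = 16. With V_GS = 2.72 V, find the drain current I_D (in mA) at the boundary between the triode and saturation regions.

I_D = 12.3 mA

At the boundary V_DS = V_ov = V_GS − V_TN = 2.72 − 0.561 = 2.16 V.
k_n = μ_nC_ox · (W/L) = 5.28 mA/V².
I_D = ½ k_n V_ov² = 0.5 × 5.28 × 2.16² = 12.3 mA.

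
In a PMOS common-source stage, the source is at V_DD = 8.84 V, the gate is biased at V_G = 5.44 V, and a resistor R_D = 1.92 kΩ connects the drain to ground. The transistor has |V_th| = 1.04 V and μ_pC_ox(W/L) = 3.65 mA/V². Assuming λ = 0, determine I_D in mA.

I_D = 4.31 mA

V_SG = V_DD − V_G = 8.84 − 5.44 = 3.4 V, so V_ov = 3.4 − 1.04 = 2.36 V.
Assume saturation: I_D = ½ k_p V_ov² = 0.5 × 3.65 × 2.36² = 10.2 mA, giving V_SD = V_DD − I_D R_D = 8.84 − 10.2 × 1.92 = -10.7 V.
But -10.7 V < V_ov = 2.36 V, so the device is actually in triode.
In triode I_D = k_p[V_ov V_SD − ½ V_SD²] and I_D = (V_DD − V_SD)/R_D. Equating: 3.5 V_SD² − 17.54 V_SD + 8.84 = 0, giving V_SD = 0.569 V (the root below V_ov).
I_D = (8.84 − 0.569) / 1.92 = 4.31 mA.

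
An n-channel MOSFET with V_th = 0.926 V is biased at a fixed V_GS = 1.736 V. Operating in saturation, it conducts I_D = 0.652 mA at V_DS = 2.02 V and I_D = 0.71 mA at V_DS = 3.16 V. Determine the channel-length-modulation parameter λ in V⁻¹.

λ = 0.0926 V⁻¹

With V_GS fixed, I_D ∝ (1 + λ V_DS) in saturation, so I_D2/I_D1 = (1 + λ V_DS2)/(1 + λ V_DS1).
0.71/0.652 = 1.089 = (1 + 3.16 λ)/(1 + 2.02 λ).
Solving: λ (I_D1 V_DS2 − I_D2 V_DS1) = I_D2 − I_D1, so λ = (0.71 − 0.652) / (0.652 × 3.16 − 0.71 × 2.02) = 0.058 / 0.626 = 0.0926 V⁻¹.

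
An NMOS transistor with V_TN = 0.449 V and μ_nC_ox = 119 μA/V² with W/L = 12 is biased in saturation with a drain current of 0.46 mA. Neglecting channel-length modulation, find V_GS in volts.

V_GS = 1.25 V

k_n = μ_nC_ox · (W/L) = 1.428 mA/V².
In saturation I_D = ½ k_n (V_GS − V_TN)², so V_GS − V_TN = √(2 I_D / k_n) = √(2 × 0.46 / 1.428) = 0.803 V.
V_GS = 0.449 + 0.803 = 1.25 V.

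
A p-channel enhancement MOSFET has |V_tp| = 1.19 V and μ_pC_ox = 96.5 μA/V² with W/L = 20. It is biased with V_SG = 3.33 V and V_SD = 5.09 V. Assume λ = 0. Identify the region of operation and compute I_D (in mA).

Saturation; I_D = 4.42 mA

k_p = μ_pC_ox · (W/L) = 1.93 mA/V².
V_ov = V_SG − |V_tp| = 3.33 − 1.19 = 2.14 V.
Since V_SD = 5.09 V ≥ V_ov = 2.14 V, the device is in saturation.
I_D = ½ k_p V_ov² = 0.5 × 1.93 × 2.14² = 4.42 mA.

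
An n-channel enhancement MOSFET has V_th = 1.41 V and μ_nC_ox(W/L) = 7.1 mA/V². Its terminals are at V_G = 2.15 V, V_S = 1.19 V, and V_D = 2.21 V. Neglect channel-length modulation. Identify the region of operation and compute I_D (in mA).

V_GS = V_G − V_S = 2.15 − 1.19 = 0.96 V; V_DS = V_D − V_S = 2.21 − 1.19 = 1.02 V.
V_GS = 0.96 V < V_th = 1.41 V, so the transistor is in cutoff.

Cutoff; I_D = 0 mA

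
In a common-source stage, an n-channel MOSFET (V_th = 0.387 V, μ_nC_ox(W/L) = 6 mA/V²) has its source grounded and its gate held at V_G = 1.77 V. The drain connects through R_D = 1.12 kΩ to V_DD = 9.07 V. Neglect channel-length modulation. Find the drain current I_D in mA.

I_D = 5.74 mA

V_GS = V_G = 1.77 V, so V_ov = 1.77 − 0.387 = 1.38 V.
Assume saturation: I_D = ½ k_n V_ov² = 0.5 × 6 × 1.38² = 5.74 mA, giving V_DS = V_DD − I_D R_D = 9.07 − 5.74 × 1.12 = 2.64 V.
V_DS = 2.64 V ≥ V_ov = 1.38 V, confirming saturation.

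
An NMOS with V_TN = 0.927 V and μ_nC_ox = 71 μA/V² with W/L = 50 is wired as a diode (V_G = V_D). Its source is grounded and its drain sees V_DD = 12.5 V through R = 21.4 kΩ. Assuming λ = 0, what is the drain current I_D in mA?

I_D = 0.516 mA

With gate tied to drain, V_GS = V_DS ≥ V_GS − V_TN, so the device is in saturation.
k_n = μ_nC_ox · (W/L) = 3.55 mA/V².
KCL at the drain: ½ k_n (V_GS − V_TN)² = (V_DD − V_GS)/R.
Let x = V_GS − 0.927. Then 38 x² + x − 11.57 = 0, giving x = 0.539 V (positive root), so V_GS = 1.47 V.
I_D = (V_DD − V_GS)/R = (12.5 − 1.47) / 21.4 = 0.516 mA.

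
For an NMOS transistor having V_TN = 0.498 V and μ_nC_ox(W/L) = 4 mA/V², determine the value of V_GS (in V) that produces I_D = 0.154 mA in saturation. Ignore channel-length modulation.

V_GS = 0.775 V

In saturation I_D = ½ k_n (V_GS − V_TN)², so V_GS − V_TN = √(2 I_D / k_n) = √(2 × 0.154 / 4) = 0.277 V.
V_GS = 0.498 + 0.277 = 0.775 V.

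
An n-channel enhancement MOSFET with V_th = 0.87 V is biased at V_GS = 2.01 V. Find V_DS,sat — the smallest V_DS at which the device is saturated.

The boundary between triode and saturation is V_DS = V_GS − V_th = V_ov.
V_ov = 2.01 − 0.87 = 1.14 V.

V_DS,sat = 1.14 V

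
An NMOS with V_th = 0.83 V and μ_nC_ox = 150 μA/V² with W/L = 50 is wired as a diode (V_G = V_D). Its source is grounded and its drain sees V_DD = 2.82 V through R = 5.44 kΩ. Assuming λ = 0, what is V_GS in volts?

V_GS = 1.12 V

With gate tied to drain, V_GS = V_DS ≥ V_GS − V_th, so the device is in saturation.
k_n = μ_nC_ox · (W/L) = 7.5 mA/V².
KCL at the drain: ½ k_n (V_GS − V_th)² = (V_DD − V_GS)/R.
Let x = V_GS − 0.83. Then 20.4 x² + x − 1.99 = 0, giving x = 0.289 V (positive root), so V_GS = 1.12 V.
I_D = (V_DD − V_GS)/R = (2.82 − 1.12) / 5.44 = 0.313 mA.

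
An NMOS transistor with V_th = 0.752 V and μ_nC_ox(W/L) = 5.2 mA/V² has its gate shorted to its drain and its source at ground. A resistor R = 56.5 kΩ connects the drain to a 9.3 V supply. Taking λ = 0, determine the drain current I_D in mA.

With gate tied to drain, V_GS = V_DS ≥ V_GS − V_th, so the device is in saturation.
KCL at the drain: ½ k_n (V_GS − V_th)² = (V_DD − V_GS)/R.
Let x = V_GS − 0.752. Then 147 x² + x − 8.548 = 0, giving x = 0.238 V (positive root), so V_GS = 0.99 V.
I_D = (V_DD − V_GS)/R = (9.3 − 0.99) / 56.5 = 0.147 mA.

I_D = 0.147 mA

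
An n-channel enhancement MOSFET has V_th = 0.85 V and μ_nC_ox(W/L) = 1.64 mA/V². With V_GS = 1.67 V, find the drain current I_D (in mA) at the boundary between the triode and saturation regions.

I_D = 0.551 mA

At the boundary V_DS = V_ov = V_GS − V_th = 1.67 − 0.85 = 0.82 V.
I_D = ½ k_n V_ov² = 0.5 × 1.64 × 0.82² = 0.551 mA.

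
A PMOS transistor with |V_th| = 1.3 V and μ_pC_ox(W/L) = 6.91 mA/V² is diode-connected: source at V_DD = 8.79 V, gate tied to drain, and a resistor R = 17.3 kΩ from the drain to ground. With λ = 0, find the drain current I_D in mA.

I_D = 0.413 mA

With gate tied to drain, V_SG = V_SD ≥ V_SG − |V_th|, so the device is in saturation.
KCL at the drain: ½ k_p (V_SG − |V_th|)² = (V_DD − V_SG)/R.
Let x = V_SG − 1.3. Then 59.8 x² + x − 7.49 = 0, giving x = 0.346 V (positive root), so V_SG = 1.65 V.
I_D = (V_DD − V_SG)/R = (8.79 − 1.65) / 17.3 = 0.413 mA.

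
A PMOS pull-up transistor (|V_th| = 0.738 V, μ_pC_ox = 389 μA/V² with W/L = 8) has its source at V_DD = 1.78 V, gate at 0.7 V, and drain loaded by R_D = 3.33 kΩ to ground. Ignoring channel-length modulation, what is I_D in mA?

I_D = 0.182 mA

V_SG = V_DD − V_G = 1.78 − 0.7 = 1.08 V, so V_ov = 1.08 − 0.738 = 0.342 V.
k_p = μ_pC_ox · (W/L) = 3.112 mA/V².
Assume saturation: I_D = ½ k_p V_ov² = 0.5 × 3.112 × 0.342² = 0.182 mA, giving V_SD = V_DD − I_D R_D = 1.78 − 0.182 × 3.33 = 1.17 V.
V_SD = 1.17 V ≥ V_ov = 0.342 V, confirming saturation.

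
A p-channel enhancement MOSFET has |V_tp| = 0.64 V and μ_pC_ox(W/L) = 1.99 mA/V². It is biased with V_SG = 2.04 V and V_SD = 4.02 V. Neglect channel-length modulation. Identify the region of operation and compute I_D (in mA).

V_ov = V_SG − |V_tp| = 2.04 − 0.64 = 1.4 V.
Since V_SD = 4.02 V ≥ V_ov = 1.4 V, the device is in saturation.
I_D = ½ k_p V_ov² = 0.5 × 1.99 × 1.4² = 1.95 mA.

Saturation; I_D = 1.95 mA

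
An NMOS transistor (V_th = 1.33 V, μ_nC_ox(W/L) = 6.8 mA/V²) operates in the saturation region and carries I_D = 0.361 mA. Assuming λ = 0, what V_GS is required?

In saturation I_D = ½ k_n (V_GS − V_th)², so V_GS − V_th = √(2 I_D / k_n) = √(2 × 0.361 / 6.8) = 0.326 V.
V_GS = 1.33 + 0.326 = 1.66 V.

V_GS = 1.66 V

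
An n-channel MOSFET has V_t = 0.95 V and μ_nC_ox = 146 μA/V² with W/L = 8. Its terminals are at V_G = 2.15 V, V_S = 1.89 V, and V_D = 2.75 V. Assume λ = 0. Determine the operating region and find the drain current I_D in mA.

Cutoff; I_D = 0 mA

V_GS = V_G − V_S = 2.15 − 1.89 = 0.26 V; V_DS = V_D − V_S = 2.75 − 1.89 = 0.86 V.
V_GS = 0.26 V < V_t = 0.95 V, so the transistor is in cutoff.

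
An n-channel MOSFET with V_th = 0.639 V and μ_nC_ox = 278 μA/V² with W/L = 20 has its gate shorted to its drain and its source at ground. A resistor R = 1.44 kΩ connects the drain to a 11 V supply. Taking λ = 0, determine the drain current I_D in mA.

With gate tied to drain, V_GS = V_DS ≥ V_GS − V_th, so the device is in saturation.
k_n = μ_nC_ox · (W/L) = 5.56 mA/V².
KCL at the drain: ½ k_n (V_GS − V_th)² = (V_DD − V_GS)/R.
Let x = V_GS − 0.639. Then 4 x² + x − 10.36 = 0, giving x = 1.49 V (positive root), so V_GS = 2.13 V.
I_D = (V_DD − V_GS)/R = (11 − 2.13) / 1.44 = 6.16 mA.

I_D = 6.16 mA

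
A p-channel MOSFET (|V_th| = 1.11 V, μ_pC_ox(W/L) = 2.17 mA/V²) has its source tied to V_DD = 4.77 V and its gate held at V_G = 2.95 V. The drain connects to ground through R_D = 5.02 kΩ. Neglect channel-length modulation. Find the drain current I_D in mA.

I_D = 0.547 mA

V_SG = V_DD − V_G = 4.77 − 2.95 = 1.82 V, so V_ov = 1.82 − 1.11 = 0.71 V.
Assume saturation: I_D = ½ k_p V_ov² = 0.5 × 2.17 × 0.71² = 0.547 mA, giving V_SD = V_DD − I_D R_D = 4.77 − 0.547 × 5.02 = 2.02 V.
V_SD = 2.02 V ≥ V_ov = 0.71 V, confirming saturation.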